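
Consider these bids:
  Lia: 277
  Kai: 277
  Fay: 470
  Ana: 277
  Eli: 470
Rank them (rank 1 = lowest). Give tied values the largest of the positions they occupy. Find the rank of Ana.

3

Sorted (ascending): 277, 277, 277, 470, 470
The 3 values of 277 occupy positions 1–3 → each gets rank 3.
The 2 values of 470 occupy positions 4–5 → each gets rank 5.
Ana has value 277 → rank 3.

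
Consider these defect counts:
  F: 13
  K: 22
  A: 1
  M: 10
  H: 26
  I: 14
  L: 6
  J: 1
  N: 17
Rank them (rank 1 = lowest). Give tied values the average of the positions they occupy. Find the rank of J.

Sorted (ascending): 1, 1, 6, 10, 13, 14, 17, 22, 26
The 2 values of 1 occupy positions 1–2 → average rank (1+2)/2 = 1.5.
J has value 1 → rank 1.5.

1.5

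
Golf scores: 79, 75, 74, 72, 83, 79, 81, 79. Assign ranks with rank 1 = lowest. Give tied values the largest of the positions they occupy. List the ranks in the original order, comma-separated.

6, 3, 2, 1, 8, 6, 7, 6

Sorted (ascending): 72, 74, 75, 79, 79, 79, 81, 83
The 3 values of 79 occupy positions 4–6 → each gets rank 6.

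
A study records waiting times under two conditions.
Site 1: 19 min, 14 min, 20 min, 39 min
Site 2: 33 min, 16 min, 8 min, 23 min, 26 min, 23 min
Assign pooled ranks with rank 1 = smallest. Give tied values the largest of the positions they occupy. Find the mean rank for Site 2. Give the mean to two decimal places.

5.83

Sorted (ascending): 8, 14, 16, 19, 20, 23, 23, 26, 33, 39
The 2 values of 23 occupy positions 6–7 → each gets rank 7.
Site 2 values → pooled ranks: 33→9, 16→3, 8→1, 23→7, 26→8, 23→7
Mean rank = (9 + 3 + 1 + 7 + 8 + 7) / 6 = 5.83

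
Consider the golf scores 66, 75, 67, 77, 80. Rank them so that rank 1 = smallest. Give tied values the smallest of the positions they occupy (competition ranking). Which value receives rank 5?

Sorted (ascending): 66, 67, 75, 77, 80
No ties — each value takes its position as its rank.
Rank 5 → value 80.

80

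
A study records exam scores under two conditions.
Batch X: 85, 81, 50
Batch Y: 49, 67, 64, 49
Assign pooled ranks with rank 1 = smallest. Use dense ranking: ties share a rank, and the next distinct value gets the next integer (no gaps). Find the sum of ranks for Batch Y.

9

Sorted (ascending): 49, 49, 50, 64, 67, 81, 85
The 2 values of 49 share dense rank 1.
Remaining distinct values take the next consecutive integers.
Batch Y values → pooled ranks: 49→1, 67→4, 64→3, 49→1
Rank sum = 1 + 4 + 3 + 1 = 9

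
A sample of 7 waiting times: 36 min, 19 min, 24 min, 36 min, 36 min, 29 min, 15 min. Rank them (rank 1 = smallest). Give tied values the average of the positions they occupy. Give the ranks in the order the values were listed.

Sorted (ascending): 15, 19, 24, 29, 36, 36, 36
The 3 values of 36 occupy positions 5–7 → average rank 6.

6, 2, 3, 6, 6, 4, 1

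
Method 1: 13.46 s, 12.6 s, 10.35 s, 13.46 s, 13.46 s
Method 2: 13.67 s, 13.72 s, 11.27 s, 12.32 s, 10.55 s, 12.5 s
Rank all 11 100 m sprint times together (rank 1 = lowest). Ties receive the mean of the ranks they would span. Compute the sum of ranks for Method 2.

Sorted (ascending): 10.35, 10.55, 11.27, 12.32, 12.5, 12.6, 13.46, 13.46, 13.46, 13.67, 13.72
The 3 values of 13.46 occupy positions 7–9 → average rank 8.
Method 2 values → pooled ranks: 13.67→10, 13.72→11, 11.27→3, 12.32→4, 10.55→2, 12.5→5
Rank sum = 10 + 11 + 3 + 4 + 2 + 5 = 35

35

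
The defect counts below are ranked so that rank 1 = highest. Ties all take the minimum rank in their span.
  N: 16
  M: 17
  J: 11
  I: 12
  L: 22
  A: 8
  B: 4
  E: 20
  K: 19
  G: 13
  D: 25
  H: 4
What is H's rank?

11

Sorted (descending): 25, 22, 20, 19, 17, 16, 13, 12, 11, 8, 4, 4
The 2 values of 4 occupy positions 11–12 → each gets rank 11.
H has value 4 → rank 11.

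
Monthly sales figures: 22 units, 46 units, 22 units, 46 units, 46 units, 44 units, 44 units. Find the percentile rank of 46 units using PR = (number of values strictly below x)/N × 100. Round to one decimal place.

N = 7.
Strictly below 46: 4. Equal to 46: 3.
PR = 4/7 × 100 = 57.1

57.1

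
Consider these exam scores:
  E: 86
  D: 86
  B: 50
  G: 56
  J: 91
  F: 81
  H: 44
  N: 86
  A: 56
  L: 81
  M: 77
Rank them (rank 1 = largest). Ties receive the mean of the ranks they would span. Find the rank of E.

Sorted (descending): 91, 86, 86, 86, 81, 81, 77, 56, 56, 50, 44
The 3 values of 86 occupy positions 2–4 → average rank 3.
The 2 values of 81 occupy positions 5–6 → average rank (5+6)/2 = 5.5.
The 2 values of 56 occupy positions 8–9 → average rank (8+9)/2 = 8.5.
E has value 86 → rank 3.

3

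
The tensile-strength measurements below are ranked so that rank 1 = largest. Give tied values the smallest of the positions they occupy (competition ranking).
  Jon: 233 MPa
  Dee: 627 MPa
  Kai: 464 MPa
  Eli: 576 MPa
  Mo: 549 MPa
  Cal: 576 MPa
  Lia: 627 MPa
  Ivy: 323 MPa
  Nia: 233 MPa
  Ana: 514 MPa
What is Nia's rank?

9

Sorted (descending): 627, 627, 576, 576, 549, 514, 464, 323, 233, 233
The 2 values of 627 occupy positions 1–2 → each gets rank 1.
The 2 values of 576 occupy positions 3–4 → each gets rank 3.
The 2 values of 233 occupy positions 9–10 → each gets rank 9.
Nia has value 233 MPa → rank 9.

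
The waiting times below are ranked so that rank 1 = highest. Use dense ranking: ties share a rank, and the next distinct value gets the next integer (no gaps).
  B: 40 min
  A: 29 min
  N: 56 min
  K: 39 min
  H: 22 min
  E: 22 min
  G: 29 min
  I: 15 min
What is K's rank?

Sorted (descending): 56, 40, 39, 29, 29, 22, 22, 15
The 2 values of 29 share dense rank 4.
The 2 values of 22 share dense rank 5.
Remaining distinct values take the next consecutive integers.
K has value 39 min → rank 3.

3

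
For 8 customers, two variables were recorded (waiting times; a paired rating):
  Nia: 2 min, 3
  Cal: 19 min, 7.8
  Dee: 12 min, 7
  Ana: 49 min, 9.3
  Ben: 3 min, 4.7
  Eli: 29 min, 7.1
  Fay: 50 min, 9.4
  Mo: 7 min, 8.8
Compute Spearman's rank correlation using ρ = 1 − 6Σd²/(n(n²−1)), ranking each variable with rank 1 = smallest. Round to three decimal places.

Ranks of variable 1: 1, 5, 4, 7, 2, 6, 8, 3
Ranks of variable 2: 1, 5, 3, 7, 2, 4, 8, 6
d = r₁ − r₂: 0, 0, 1, 0, 0, 2, 0, -3
d²: 0, 0, 1, 0, 0, 4, 0, 9; Σd² = 14
ρ = 1 − 6·14/(8·63) = 1 − 84/504 = 0.833

0.833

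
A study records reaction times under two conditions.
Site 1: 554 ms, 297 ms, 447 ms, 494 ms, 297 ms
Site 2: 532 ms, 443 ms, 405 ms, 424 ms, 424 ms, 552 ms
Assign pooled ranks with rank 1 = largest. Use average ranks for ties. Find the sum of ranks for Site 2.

35

Sorted (descending): 554, 552, 532, 494, 447, 443, 424, 424, 405, 297, 297
The 2 values of 424 occupy positions 7–8 → average rank (7+8)/2 = 7.5.
The 2 values of 297 occupy positions 10–11 → average rank (10+11)/2 = 10.5.
Site 2 values → pooled ranks: 532→3, 443→6, 405→9, 424→7.5, 424→7.5, 552→2
Rank sum = 3 + 6 + 9 + 7.5 + 7.5 + 2 = 35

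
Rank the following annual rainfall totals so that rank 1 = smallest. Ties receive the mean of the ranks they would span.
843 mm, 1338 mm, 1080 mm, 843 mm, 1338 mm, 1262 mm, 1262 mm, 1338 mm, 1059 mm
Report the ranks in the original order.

Sorted (ascending): 843, 843, 1059, 1080, 1262, 1262, 1338, 1338, 1338
The 2 values of 843 occupy positions 1–2 → average rank (1+2)/2 = 1.5.
The 2 values of 1262 occupy positions 5–6 → average rank (5+6)/2 = 5.5.
The 3 values of 1338 occupy positions 7–9 → average rank 8.

1.5, 8, 4, 1.5, 8, 5.5, 5.5, 8, 3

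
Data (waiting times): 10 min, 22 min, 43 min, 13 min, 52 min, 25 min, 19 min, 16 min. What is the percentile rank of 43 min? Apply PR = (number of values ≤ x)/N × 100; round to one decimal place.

87.5

N = 8.
Strictly below 43: 6. Equal to 43: 1.
PR = 7/8 × 100 = 87.5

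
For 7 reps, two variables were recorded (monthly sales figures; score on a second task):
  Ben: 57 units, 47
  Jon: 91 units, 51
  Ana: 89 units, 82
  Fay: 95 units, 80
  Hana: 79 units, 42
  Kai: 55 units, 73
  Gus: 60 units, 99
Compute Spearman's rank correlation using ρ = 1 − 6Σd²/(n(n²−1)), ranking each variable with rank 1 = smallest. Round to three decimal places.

Ranks of variable 1: 2, 6, 5, 7, 4, 1, 3
Ranks of variable 2: 2, 3, 6, 5, 1, 4, 7
d = r₁ − r₂: 0, 3, -1, 2, 3, -3, -4
d²: 0, 9, 1, 4, 9, 9, 16; Σd² = 48
ρ = 1 − 6·48/(7·48) = 1 − 288/336 = 0.143

0.143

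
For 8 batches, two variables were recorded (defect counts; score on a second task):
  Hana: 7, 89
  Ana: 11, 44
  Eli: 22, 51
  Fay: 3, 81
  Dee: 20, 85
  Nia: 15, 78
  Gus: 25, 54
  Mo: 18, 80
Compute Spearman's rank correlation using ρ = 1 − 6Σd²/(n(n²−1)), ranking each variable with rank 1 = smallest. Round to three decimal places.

Ranks of variable 1: 2, 3, 7, 1, 6, 4, 8, 5
Ranks of variable 2: 8, 1, 2, 6, 7, 4, 3, 5
d = r₁ − r₂: -6, 2, 5, -5, -1, 0, 5, 0
d²: 36, 4, 25, 25, 1, 0, 25, 0; Σd² = 116
ρ = 1 − 6·116/(8·63) = 1 − 696/504 = -0.381

-0.381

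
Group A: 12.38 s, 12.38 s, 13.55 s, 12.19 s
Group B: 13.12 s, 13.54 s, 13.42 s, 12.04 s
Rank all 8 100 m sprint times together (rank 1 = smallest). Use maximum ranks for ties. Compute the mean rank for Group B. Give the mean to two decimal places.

Sorted (ascending): 12.04, 12.19, 12.38, 12.38, 13.12, 13.42, 13.54, 13.55
The 2 values of 12.38 occupy positions 3–4 → each gets rank 4.
Group B values → pooled ranks: 13.12→5, 13.54→7, 13.42→6, 12.04→1
Mean rank = (5 + 7 + 6 + 1) / 4 = 4.75

4.75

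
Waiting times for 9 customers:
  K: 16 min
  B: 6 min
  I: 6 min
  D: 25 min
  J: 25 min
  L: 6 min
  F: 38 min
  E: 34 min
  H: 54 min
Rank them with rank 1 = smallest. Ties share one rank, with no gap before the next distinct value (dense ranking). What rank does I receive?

1

Sorted (ascending): 6, 6, 6, 16, 25, 25, 34, 38, 54
The 3 values of 6 share dense rank 1.
The 2 values of 25 share dense rank 3.
Remaining distinct values take the next consecutive integers.
I has value 6 min → rank 1.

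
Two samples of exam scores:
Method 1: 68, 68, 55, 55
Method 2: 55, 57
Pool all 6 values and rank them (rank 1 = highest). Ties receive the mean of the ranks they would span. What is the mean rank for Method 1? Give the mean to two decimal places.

Sorted (descending): 68, 68, 57, 55, 55, 55
The 2 values of 68 occupy positions 1–2 → average rank (1+2)/2 = 1.5.
The 3 values of 55 occupy positions 4–6 → average rank 5.
Method 1 values → pooled ranks: 68→1.5, 68→1.5, 55→5, 55→5
Mean rank = (1.5 + 1.5 + 5 + 5) / 4 = 3.25

3.25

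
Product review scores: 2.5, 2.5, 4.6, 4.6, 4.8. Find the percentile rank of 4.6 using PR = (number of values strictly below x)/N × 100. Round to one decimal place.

40.0

N = 5.
Strictly below 4.6: 2. Equal to 4.6: 2.
PR = 2/5 × 100 = 40.0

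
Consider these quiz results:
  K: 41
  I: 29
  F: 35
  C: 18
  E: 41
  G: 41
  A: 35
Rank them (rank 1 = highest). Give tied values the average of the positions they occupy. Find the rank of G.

2

Sorted (descending): 41, 41, 41, 35, 35, 29, 18
The 3 values of 41 occupy positions 1–3 → average rank 2.
The 2 values of 35 occupy positions 4–5 → average rank (4+5)/2 = 4.5.
G has value 41 → rank 2.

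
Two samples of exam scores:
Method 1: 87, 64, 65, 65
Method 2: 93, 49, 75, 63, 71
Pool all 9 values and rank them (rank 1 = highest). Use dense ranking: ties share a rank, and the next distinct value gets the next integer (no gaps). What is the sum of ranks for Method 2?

23

Sorted (descending): 93, 87, 75, 71, 65, 65, 64, 63, 49
The 2 values of 65 share dense rank 5.
Remaining distinct values take the next consecutive integers.
Method 2 values → pooled ranks: 93→1, 49→8, 75→3, 63→7, 71→4
Rank sum = 1 + 8 + 3 + 7 + 4 = 23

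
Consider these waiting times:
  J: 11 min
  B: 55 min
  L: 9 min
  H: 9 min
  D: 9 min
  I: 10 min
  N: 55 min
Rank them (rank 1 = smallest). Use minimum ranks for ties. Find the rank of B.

Sorted (ascending): 9, 9, 9, 10, 11, 55, 55
The 3 values of 9 occupy positions 1–3 → each gets rank 1.
The 2 values of 55 occupy positions 6–7 → each gets rank 6.
B has value 55 min → rank 6.

6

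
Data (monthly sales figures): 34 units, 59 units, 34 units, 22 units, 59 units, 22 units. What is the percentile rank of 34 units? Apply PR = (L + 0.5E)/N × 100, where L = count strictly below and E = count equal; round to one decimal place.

N = 6.
Strictly below 34: 2. Equal to 34: 2.
PR = (2 + 0.5·2)/6 × 100 = 50.0

50.0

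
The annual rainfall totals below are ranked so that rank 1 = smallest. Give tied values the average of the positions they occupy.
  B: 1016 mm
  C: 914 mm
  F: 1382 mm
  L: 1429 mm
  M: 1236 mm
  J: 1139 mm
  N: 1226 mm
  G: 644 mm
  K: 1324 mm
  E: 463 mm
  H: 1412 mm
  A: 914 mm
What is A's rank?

3.5

Sorted (ascending): 463, 644, 914, 914, 1016, 1139, 1226, 1236, 1324, 1382, 1412, 1429
The 2 values of 914 occupy positions 3–4 → average rank (3+4)/2 = 3.5.
A has value 914 mm → rank 3.5.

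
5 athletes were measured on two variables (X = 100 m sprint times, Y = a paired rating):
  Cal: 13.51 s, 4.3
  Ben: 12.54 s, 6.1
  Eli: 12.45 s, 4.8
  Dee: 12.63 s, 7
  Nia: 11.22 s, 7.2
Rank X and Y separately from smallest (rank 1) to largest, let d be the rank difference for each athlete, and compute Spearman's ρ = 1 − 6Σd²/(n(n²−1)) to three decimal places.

-0.600

Ranks of variable 1: 5, 3, 2, 4, 1
Ranks of variable 2: 1, 3, 2, 4, 5
d = r₁ − r₂: 4, 0, 0, 0, -4
d²: 16, 0, 0, 0, 16; Σd² = 32
ρ = 1 − 6·32/(5·24) = 1 − 192/120 = -0.600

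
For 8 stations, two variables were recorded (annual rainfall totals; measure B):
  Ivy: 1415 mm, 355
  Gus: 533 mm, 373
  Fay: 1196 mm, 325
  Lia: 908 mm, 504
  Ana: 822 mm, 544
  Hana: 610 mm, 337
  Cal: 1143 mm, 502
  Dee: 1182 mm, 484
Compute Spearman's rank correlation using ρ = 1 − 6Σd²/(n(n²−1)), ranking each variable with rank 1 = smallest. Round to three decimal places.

-0.262

Ranks of variable 1: 8, 1, 7, 4, 3, 2, 5, 6
Ranks of variable 2: 3, 4, 1, 7, 8, 2, 6, 5
d = r₁ − r₂: 5, -3, 6, -3, -5, 0, -1, 1
d²: 25, 9, 36, 9, 25, 0, 1, 1; Σd² = 106
ρ = 1 − 6·106/(8·63) = 1 − 636/504 = -0.262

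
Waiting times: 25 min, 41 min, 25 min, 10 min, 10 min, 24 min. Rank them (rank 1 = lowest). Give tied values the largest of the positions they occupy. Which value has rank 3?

24

Sorted (ascending): 10, 10, 24, 25, 25, 41
The 2 values of 10 occupy positions 1–2 → each gets rank 2.
The 2 values of 25 occupy positions 4–5 → each gets rank 5.
Rank 3 → value 24.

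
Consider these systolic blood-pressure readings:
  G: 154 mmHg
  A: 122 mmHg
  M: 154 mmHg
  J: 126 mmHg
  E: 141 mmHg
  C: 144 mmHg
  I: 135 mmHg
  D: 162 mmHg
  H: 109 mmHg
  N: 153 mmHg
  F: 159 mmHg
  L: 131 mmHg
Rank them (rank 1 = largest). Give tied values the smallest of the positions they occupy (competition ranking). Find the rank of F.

2

Sorted (descending): 162, 159, 154, 154, 153, 144, 141, 135, 131, 126, 122, 109
The 2 values of 154 occupy positions 3–4 → each gets rank 3.
F has value 159 mmHg → rank 2.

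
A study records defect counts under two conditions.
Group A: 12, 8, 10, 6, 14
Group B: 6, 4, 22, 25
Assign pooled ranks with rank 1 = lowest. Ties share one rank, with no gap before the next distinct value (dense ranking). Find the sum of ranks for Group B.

Sorted (ascending): 4, 6, 6, 8, 10, 12, 14, 22, 25
The 2 values of 6 share dense rank 2.
Remaining distinct values take the next consecutive integers.
Group B values → pooled ranks: 6→2, 4→1, 22→7, 25→8
Rank sum = 2 + 1 + 7 + 8 = 18

18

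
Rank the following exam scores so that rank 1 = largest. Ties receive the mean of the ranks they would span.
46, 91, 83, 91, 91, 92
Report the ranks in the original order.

6, 3, 5, 3, 3, 1

Sorted (descending): 92, 91, 91, 91, 83, 46
The 3 values of 91 occupy positions 2–4 → average rank 3.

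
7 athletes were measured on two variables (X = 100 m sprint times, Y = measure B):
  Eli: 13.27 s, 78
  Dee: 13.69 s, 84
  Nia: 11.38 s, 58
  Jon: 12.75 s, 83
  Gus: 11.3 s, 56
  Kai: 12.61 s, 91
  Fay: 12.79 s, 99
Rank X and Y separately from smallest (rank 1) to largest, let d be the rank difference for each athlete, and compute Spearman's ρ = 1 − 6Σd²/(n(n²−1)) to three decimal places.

Ranks of variable 1: 6, 7, 2, 4, 1, 3, 5
Ranks of variable 2: 3, 5, 2, 4, 1, 6, 7
d = r₁ − r₂: 3, 2, 0, 0, 0, -3, -2
d²: 9, 4, 0, 0, 0, 9, 4; Σd² = 26
ρ = 1 − 6·26/(7·48) = 1 − 156/336 = 0.536

0.536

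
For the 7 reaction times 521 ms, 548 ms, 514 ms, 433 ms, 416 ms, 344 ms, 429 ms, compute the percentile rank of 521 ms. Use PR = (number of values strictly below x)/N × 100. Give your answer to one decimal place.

N = 7.
Strictly below 521: 5. Equal to 521: 1.
PR = 5/7 × 100 = 71.4

71.4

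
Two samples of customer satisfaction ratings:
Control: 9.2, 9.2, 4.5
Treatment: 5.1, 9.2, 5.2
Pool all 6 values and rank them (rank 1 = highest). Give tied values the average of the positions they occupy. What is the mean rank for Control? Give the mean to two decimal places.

Sorted (descending): 9.2, 9.2, 9.2, 5.2, 5.1, 4.5
The 3 values of 9.2 occupy positions 1–3 → average rank 2.
Control values → pooled ranks: 9.2→2, 9.2→2, 4.5→6
Mean rank = (2 + 2 + 6) / 3 = 3.33

3.33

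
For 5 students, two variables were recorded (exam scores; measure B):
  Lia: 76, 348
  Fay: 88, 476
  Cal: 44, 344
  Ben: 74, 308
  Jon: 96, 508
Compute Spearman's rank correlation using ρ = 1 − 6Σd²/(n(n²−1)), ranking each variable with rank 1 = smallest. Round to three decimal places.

Ranks of variable 1: 3, 4, 1, 2, 5
Ranks of variable 2: 3, 4, 2, 1, 5
d = r₁ − r₂: 0, 0, -1, 1, 0
d²: 0, 0, 1, 1, 0; Σd² = 2
ρ = 1 − 6·2/(5·24) = 1 − 12/120 = 0.900

0.900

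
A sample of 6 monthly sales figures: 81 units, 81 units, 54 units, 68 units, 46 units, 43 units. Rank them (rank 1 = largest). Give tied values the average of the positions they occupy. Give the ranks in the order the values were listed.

1.5, 1.5, 4, 3, 5, 6

Sorted (descending): 81, 81, 68, 54, 46, 43
The 2 values of 81 occupy positions 1–2 → average rank (1+2)/2 = 1.5.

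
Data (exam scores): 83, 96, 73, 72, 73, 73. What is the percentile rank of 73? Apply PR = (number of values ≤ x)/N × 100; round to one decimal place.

N = 6.
Strictly below 73: 1. Equal to 73: 3.
PR = 4/6 × 100 = 66.7

66.7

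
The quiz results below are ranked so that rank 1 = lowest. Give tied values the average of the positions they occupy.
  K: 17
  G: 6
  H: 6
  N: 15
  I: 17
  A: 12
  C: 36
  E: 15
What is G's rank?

Sorted (ascending): 6, 6, 12, 15, 15, 17, 17, 36
The 2 values of 6 occupy positions 1–2 → average rank (1+2)/2 = 1.5.
The 2 values of 15 occupy positions 4–5 → average rank (4+5)/2 = 4.5.
The 2 values of 17 occupy positions 6–7 → average rank (6+7)/2 = 6.5.
G has value 6 → rank 1.5.

1.5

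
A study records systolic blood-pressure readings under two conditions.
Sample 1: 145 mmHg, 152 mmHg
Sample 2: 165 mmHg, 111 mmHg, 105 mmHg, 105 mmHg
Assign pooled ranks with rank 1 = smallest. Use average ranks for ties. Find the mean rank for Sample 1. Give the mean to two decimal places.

Sorted (ascending): 105, 105, 111, 145, 152, 165
The 2 values of 105 occupy positions 1–2 → average rank (1+2)/2 = 1.5.
Sample 1 values → pooled ranks: 145→4, 152→5
Mean rank = (4 + 5) / 2 = 4.50

4.50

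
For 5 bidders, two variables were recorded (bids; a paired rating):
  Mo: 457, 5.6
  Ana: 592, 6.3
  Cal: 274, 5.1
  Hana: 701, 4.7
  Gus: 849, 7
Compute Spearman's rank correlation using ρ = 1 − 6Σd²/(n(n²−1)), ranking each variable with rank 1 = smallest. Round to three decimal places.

0.400

Ranks of variable 1: 2, 3, 1, 4, 5
Ranks of variable 2: 3, 4, 2, 1, 5
d = r₁ − r₂: -1, -1, -1, 3, 0
d²: 1, 1, 1, 9, 0; Σd² = 12
ρ = 1 − 6·12/(5·24) = 1 − 72/120 = 0.400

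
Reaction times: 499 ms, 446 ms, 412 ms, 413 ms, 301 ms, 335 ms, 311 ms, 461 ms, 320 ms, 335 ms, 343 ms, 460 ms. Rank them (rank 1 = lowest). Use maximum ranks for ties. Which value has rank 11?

Sorted (ascending): 301, 311, 320, 335, 335, 343, 412, 413, 446, 460, 461, 499
The 2 values of 335 occupy positions 4–5 → each gets rank 5.
Rank 11 → value 461.

461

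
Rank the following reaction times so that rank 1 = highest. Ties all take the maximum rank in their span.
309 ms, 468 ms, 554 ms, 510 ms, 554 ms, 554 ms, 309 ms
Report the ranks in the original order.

Sorted (descending): 554, 554, 554, 510, 468, 309, 309
The 3 values of 554 occupy positions 1–3 → each gets rank 3.
The 2 values of 309 occupy positions 6–7 → each gets rank 7.

7, 5, 3, 4, 3, 3, 7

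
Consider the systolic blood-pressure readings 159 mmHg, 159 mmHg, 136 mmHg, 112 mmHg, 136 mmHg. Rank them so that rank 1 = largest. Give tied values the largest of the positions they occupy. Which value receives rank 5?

112

Sorted (descending): 159, 159, 136, 136, 112
The 2 values of 159 occupy positions 1–2 → each gets rank 2.
The 2 values of 136 occupy positions 3–4 → each gets rank 4.
Rank 5 → value 112.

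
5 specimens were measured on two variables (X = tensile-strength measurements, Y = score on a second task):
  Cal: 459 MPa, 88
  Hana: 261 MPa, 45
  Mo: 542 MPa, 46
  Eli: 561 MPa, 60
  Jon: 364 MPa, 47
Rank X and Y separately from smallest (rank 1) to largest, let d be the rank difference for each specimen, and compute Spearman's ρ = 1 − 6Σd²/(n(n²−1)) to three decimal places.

0.500

Ranks of variable 1: 3, 1, 4, 5, 2
Ranks of variable 2: 5, 1, 2, 4, 3
d = r₁ − r₂: -2, 0, 2, 1, -1
d²: 4, 0, 4, 1, 1; Σd² = 10
ρ = 1 − 6·10/(5·24) = 1 − 60/120 = 0.500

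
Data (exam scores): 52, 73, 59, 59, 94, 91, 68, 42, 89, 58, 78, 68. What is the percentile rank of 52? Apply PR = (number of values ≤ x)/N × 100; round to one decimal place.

16.7

N = 12.
Strictly below 52: 1. Equal to 52: 1.
PR = 2/12 × 100 = 16.7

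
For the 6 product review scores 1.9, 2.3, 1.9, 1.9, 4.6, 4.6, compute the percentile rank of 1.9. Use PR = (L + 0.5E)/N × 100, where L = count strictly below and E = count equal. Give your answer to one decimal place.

25.0

N = 6.
Strictly below 1.9: 0. Equal to 1.9: 3.
PR = (0 + 0.5·3)/6 × 100 = 25.0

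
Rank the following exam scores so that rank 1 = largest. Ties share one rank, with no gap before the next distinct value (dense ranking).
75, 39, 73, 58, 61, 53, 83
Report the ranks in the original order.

Sorted (descending): 83, 75, 73, 61, 58, 53, 39
No ties — each value takes its position as its rank.

2, 7, 3, 5, 4, 6, 1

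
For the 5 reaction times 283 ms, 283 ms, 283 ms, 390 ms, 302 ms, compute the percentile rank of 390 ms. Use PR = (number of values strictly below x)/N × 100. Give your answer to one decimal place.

N = 5.
Strictly below 390: 4. Equal to 390: 1.
PR = 4/5 × 100 = 80.0

80.0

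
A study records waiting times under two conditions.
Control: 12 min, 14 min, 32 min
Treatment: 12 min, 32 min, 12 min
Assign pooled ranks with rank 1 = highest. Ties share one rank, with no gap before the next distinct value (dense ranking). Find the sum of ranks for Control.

Sorted (descending): 32, 32, 14, 12, 12, 12
The 2 values of 32 share dense rank 1.
The 3 values of 12 share dense rank 3.
Remaining distinct values take the next consecutive integers.
Control values → pooled ranks: 12→3, 14→2, 32→1
Rank sum = 3 + 2 + 1 = 6

6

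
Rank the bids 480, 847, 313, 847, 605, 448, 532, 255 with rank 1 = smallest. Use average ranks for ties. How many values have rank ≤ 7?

6

Sorted (ascending): 255, 313, 448, 480, 532, 605, 847, 847
The 2 values of 847 occupy positions 7–8 → average rank (7+8)/2 = 7.5.
Ranks ≤ 7: {1, 2, 3, 4, 5, 6} → 6 values.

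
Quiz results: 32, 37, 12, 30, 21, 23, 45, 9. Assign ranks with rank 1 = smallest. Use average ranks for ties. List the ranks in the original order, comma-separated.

6, 7, 2, 5, 3, 4, 8, 1

Sorted (ascending): 9, 12, 21, 23, 30, 32, 37, 45
No ties — each value takes its position as its rank.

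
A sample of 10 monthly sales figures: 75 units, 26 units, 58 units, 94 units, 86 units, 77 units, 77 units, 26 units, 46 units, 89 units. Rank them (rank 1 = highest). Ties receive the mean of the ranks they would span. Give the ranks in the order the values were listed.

Sorted (descending): 94, 89, 86, 77, 77, 75, 58, 46, 26, 26
The 2 values of 77 occupy positions 4–5 → average rank (4+5)/2 = 4.5.
The 2 values of 26 occupy positions 9–10 → average rank (9+10)/2 = 9.5.

6, 9.5, 7, 1, 3, 4.5, 4.5, 9.5, 8, 2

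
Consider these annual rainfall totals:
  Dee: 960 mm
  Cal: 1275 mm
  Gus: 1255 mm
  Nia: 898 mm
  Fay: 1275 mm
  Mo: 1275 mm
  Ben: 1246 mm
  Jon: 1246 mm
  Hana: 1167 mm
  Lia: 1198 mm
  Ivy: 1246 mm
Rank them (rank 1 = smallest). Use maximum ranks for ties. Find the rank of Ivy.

7

Sorted (ascending): 898, 960, 1167, 1198, 1246, 1246, 1246, 1255, 1275, 1275, 1275
The 3 values of 1246 occupy positions 5–7 → each gets rank 7.
The 3 values of 1275 occupy positions 9–11 → each gets rank 11.
Ivy has value 1246 mm → rank 7.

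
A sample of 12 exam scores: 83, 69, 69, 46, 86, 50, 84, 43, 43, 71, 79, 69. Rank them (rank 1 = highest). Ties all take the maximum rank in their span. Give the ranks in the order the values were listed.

3, 8, 8, 10, 1, 9, 2, 12, 12, 5, 4, 8

Sorted (descending): 86, 84, 83, 79, 71, 69, 69, 69, 50, 46, 43, 43
The 3 values of 69 occupy positions 6–8 → each gets rank 8.
The 2 values of 43 occupy positions 11–12 → each gets rank 12.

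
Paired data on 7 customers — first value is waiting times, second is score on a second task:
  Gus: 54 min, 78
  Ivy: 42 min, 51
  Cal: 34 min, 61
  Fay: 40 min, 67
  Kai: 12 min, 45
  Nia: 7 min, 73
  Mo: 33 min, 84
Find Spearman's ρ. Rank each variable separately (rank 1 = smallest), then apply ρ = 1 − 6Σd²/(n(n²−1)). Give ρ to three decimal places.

Ranks of variable 1: 7, 6, 4, 5, 2, 1, 3
Ranks of variable 2: 6, 2, 3, 4, 1, 5, 7
d = r₁ − r₂: 1, 4, 1, 1, 1, -4, -4
d²: 1, 16, 1, 1, 1, 16, 16; Σd² = 52
ρ = 1 − 6·52/(7·48) = 1 − 312/336 = 0.071

0.071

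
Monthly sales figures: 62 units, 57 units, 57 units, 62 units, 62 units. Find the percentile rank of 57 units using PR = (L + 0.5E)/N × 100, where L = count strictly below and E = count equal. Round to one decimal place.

20.0

N = 5.
Strictly below 57: 0. Equal to 57: 2.
PR = (0 + 0.5·2)/5 × 100 = 20.0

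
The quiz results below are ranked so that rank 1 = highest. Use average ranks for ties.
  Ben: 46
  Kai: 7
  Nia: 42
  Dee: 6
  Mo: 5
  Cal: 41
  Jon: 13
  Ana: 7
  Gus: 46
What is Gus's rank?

Sorted (descending): 46, 46, 42, 41, 13, 7, 7, 6, 5
The 2 values of 46 occupy positions 1–2 → average rank (1+2)/2 = 1.5.
The 2 values of 7 occupy positions 6–7 → average rank (6+7)/2 = 6.5.
Gus has value 46 → rank 1.5.

1.5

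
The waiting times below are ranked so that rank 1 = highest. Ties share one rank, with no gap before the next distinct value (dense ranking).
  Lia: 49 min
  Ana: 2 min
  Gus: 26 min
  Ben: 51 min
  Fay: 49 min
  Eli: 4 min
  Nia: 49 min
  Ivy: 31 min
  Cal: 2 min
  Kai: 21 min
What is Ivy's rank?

3

Sorted (descending): 51, 49, 49, 49, 31, 26, 21, 4, 2, 2
The 3 values of 49 share dense rank 2.
The 2 values of 2 share dense rank 7.
Remaining distinct values take the next consecutive integers.
Ivy has value 31 min → rank 3.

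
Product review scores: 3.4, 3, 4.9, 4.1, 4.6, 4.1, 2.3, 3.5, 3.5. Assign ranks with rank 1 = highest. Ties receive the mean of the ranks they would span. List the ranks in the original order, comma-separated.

7, 8, 1, 3.5, 2, 3.5, 9, 5.5, 5.5

Sorted (descending): 4.9, 4.6, 4.1, 4.1, 3.5, 3.5, 3.4, 3, 2.3
The 2 values of 4.1 occupy positions 3–4 → average rank (3+4)/2 = 3.5.
The 2 values of 3.5 occupy positions 5–6 → average rank (5+6)/2 = 5.5.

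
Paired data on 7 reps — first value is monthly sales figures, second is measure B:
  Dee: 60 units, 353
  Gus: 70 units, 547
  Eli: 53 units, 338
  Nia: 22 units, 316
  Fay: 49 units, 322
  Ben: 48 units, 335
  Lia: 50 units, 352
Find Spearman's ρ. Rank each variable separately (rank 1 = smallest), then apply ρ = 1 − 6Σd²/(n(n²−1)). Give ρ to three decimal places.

Ranks of variable 1: 6, 7, 5, 1, 3, 2, 4
Ranks of variable 2: 6, 7, 4, 1, 2, 3, 5
d = r₁ − r₂: 0, 0, 1, 0, 1, -1, -1
d²: 0, 0, 1, 0, 1, 1, 1; Σd² = 4
ρ = 1 − 6·4/(7·48) = 1 − 24/336 = 0.929

0.929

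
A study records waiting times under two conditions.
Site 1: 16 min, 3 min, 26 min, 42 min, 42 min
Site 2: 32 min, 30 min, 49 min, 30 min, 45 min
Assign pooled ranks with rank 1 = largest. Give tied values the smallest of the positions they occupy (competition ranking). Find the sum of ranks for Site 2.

20

Sorted (descending): 49, 45, 42, 42, 32, 30, 30, 26, 16, 3
The 2 values of 42 occupy positions 3–4 → each gets rank 3.
The 2 values of 30 occupy positions 6–7 → each gets rank 6.
Site 2 values → pooled ranks: 32→5, 30→6, 49→1, 30→6, 45→2
Rank sum = 5 + 6 + 1 + 6 + 2 = 20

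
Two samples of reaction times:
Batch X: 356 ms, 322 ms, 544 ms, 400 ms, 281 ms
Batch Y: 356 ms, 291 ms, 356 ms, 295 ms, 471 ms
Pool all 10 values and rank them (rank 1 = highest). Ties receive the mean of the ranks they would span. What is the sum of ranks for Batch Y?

29

Sorted (descending): 544, 471, 400, 356, 356, 356, 322, 295, 291, 281
The 3 values of 356 occupy positions 4–6 → average rank 5.
Batch Y values → pooled ranks: 356→5, 291→9, 356→5, 295→8, 471→2
Rank sum = 5 + 9 + 5 + 8 + 2 = 29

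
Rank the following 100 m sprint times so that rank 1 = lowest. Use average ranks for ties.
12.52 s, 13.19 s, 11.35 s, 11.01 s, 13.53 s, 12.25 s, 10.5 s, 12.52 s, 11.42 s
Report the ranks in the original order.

Sorted (ascending): 10.5, 11.01, 11.35, 11.42, 12.25, 12.52, 12.52, 13.19, 13.53
The 2 values of 12.52 occupy positions 6–7 → average rank (6+7)/2 = 6.5.

6.5, 8, 3, 2, 9, 5, 1, 6.5, 4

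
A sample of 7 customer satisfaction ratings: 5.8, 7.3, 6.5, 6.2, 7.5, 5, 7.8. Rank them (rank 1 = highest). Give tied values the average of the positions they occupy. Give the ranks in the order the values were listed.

6, 3, 4, 5, 2, 7, 1

Sorted (descending): 7.8, 7.5, 7.3, 6.5, 6.2, 5.8, 5
No ties — each value takes its position as its rank.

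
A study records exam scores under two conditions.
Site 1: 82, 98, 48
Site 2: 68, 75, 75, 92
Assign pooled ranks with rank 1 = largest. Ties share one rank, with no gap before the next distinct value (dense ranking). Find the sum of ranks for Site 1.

Sorted (descending): 98, 92, 82, 75, 75, 68, 48
The 2 values of 75 share dense rank 4.
Remaining distinct values take the next consecutive integers.
Site 1 values → pooled ranks: 82→3, 98→1, 48→6
Rank sum = 3 + 1 + 6 = 10

10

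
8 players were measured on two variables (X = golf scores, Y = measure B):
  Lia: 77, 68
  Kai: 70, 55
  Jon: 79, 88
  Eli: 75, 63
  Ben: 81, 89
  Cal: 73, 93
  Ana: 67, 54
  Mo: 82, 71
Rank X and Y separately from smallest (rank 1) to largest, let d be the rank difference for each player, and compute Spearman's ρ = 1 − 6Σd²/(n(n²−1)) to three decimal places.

0.571

Ranks of variable 1: 5, 2, 6, 4, 7, 3, 1, 8
Ranks of variable 2: 4, 2, 6, 3, 7, 8, 1, 5
d = r₁ − r₂: 1, 0, 0, 1, 0, -5, 0, 3
d²: 1, 0, 0, 1, 0, 25, 0, 9; Σd² = 36
ρ = 1 − 6·36/(8·63) = 1 − 216/504 = 0.571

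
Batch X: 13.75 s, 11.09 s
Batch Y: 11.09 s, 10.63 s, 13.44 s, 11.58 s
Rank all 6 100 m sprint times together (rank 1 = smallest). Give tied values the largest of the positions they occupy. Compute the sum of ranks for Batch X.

Sorted (ascending): 10.63, 11.09, 11.09, 11.58, 13.44, 13.75
The 2 values of 11.09 occupy positions 2–3 → each gets rank 3.
Batch X values → pooled ranks: 13.75→6, 11.09→3
Rank sum = 6 + 3 = 9

9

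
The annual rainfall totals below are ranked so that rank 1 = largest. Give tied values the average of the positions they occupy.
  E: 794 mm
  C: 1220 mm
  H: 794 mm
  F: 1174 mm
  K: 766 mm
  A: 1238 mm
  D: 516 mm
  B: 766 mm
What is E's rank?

4.5

Sorted (descending): 1238, 1220, 1174, 794, 794, 766, 766, 516
The 2 values of 794 occupy positions 4–5 → average rank (4+5)/2 = 4.5.
The 2 values of 766 occupy positions 6–7 → average rank (6+7)/2 = 6.5.
E has value 794 mm → rank 4.5.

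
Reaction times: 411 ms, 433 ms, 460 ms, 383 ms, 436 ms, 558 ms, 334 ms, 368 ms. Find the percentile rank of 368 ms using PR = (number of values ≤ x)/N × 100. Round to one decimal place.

N = 8.
Strictly below 368: 1. Equal to 368: 1.
PR = 2/8 × 100 = 25.0

25.0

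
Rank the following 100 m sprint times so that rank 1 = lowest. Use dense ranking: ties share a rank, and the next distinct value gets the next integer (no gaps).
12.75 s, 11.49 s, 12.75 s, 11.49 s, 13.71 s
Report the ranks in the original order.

Sorted (ascending): 11.49, 11.49, 12.75, 12.75, 13.71
The 2 values of 11.49 share dense rank 1.
The 2 values of 12.75 share dense rank 2.
Remaining distinct values take the next consecutive integers.

2, 1, 2, 1, 3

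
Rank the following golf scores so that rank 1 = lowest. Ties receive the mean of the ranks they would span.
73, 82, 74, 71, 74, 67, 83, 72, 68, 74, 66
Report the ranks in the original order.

6, 10, 8, 4, 8, 2, 11, 5, 3, 8, 1

Sorted (ascending): 66, 67, 68, 71, 72, 73, 74, 74, 74, 82, 83
The 3 values of 74 occupy positions 7–9 → average rank 8.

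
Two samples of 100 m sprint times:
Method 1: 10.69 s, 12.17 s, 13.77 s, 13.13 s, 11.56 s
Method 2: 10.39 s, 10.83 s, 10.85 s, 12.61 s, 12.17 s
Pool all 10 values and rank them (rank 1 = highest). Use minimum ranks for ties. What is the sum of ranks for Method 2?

32

Sorted (descending): 13.77, 13.13, 12.61, 12.17, 12.17, 11.56, 10.85, 10.83, 10.69, 10.39
The 2 values of 12.17 occupy positions 4–5 → each gets rank 4.
Method 2 values → pooled ranks: 10.39→10, 10.83→8, 10.85→7, 12.61→3, 12.17→4
Rank sum = 10 + 8 + 7 + 3 + 4 = 32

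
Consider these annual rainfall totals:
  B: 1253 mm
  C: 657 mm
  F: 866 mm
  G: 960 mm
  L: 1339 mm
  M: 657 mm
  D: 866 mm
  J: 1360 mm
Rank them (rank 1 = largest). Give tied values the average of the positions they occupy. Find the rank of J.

Sorted (descending): 1360, 1339, 1253, 960, 866, 866, 657, 657
The 2 values of 866 occupy positions 5–6 → average rank (5+6)/2 = 5.5.
The 2 values of 657 occupy positions 7–8 → average rank (7+8)/2 = 7.5.
J has value 1360 mm → rank 1.

1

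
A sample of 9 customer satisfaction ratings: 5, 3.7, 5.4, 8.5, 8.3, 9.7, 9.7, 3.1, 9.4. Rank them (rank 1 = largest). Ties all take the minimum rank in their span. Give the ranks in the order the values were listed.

7, 8, 6, 4, 5, 1, 1, 9, 3

Sorted (descending): 9.7, 9.7, 9.4, 8.5, 8.3, 5.4, 5, 3.7, 3.1
The 2 values of 9.7 occupy positions 1–2 → each gets rank 1.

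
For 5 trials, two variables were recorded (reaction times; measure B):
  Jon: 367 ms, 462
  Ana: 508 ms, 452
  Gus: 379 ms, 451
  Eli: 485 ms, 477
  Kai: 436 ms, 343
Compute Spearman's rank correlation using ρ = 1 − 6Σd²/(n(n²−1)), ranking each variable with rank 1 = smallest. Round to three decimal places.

Ranks of variable 1: 1, 5, 2, 4, 3
Ranks of variable 2: 4, 3, 2, 5, 1
d = r₁ − r₂: -3, 2, 0, -1, 2
d²: 9, 4, 0, 1, 4; Σd² = 18
ρ = 1 − 6·18/(5·24) = 1 − 108/120 = 0.100

0.100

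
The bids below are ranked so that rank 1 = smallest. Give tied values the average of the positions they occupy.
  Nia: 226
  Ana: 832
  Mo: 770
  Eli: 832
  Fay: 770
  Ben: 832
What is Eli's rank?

5

Sorted (ascending): 226, 770, 770, 832, 832, 832
The 2 values of 770 occupy positions 2–3 → average rank (2+3)/2 = 2.5.
The 3 values of 832 occupy positions 4–6 → average rank 5.
Eli has value 832 → rank 5.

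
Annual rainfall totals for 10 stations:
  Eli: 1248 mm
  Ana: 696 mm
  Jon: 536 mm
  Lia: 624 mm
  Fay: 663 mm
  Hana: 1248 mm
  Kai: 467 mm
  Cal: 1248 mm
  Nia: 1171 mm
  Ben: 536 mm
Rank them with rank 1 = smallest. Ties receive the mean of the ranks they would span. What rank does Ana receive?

Sorted (ascending): 467, 536, 536, 624, 663, 696, 1171, 1248, 1248, 1248
The 2 values of 536 occupy positions 2–3 → average rank (2+3)/2 = 2.5.
The 3 values of 1248 occupy positions 8–10 → average rank 9.
Ana has value 696 mm → rank 6.

6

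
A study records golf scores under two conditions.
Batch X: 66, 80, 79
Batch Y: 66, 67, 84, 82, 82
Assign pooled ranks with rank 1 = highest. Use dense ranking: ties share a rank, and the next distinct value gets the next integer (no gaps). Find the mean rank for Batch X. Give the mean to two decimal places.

4.33

Sorted (descending): 84, 82, 82, 80, 79, 67, 66, 66
The 2 values of 82 share dense rank 2.
The 2 values of 66 share dense rank 6.
Remaining distinct values take the next consecutive integers.
Batch X values → pooled ranks: 66→6, 80→3, 79→4
Mean rank = (6 + 3 + 4) / 3 = 4.33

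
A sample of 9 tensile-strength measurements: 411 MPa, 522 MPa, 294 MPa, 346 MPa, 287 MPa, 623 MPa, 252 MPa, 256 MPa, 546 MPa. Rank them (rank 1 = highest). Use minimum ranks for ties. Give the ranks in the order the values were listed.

Sorted (descending): 623, 546, 522, 411, 346, 294, 287, 256, 252
No ties — each value takes its position as its rank.

4, 3, 6, 5, 7, 1, 9, 8, 2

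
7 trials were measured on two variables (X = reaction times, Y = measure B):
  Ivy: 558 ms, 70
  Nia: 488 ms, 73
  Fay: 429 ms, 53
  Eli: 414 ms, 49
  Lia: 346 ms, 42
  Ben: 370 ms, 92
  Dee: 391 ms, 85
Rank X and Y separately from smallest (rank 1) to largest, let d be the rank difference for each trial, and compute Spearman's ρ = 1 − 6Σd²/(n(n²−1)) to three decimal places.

Ranks of variable 1: 7, 6, 5, 4, 1, 2, 3
Ranks of variable 2: 4, 5, 3, 2, 1, 7, 6
d = r₁ − r₂: 3, 1, 2, 2, 0, -5, -3
d²: 9, 1, 4, 4, 0, 25, 9; Σd² = 52
ρ = 1 − 6·52/(7·48) = 1 − 312/336 = 0.071

0.071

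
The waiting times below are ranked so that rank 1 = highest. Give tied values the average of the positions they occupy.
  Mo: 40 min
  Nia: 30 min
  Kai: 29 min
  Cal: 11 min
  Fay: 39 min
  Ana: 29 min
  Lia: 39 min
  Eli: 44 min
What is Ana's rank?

6.5

Sorted (descending): 44, 40, 39, 39, 30, 29, 29, 11
The 2 values of 39 occupy positions 3–4 → average rank (3+4)/2 = 3.5.
The 2 values of 29 occupy positions 6–7 → average rank (6+7)/2 = 6.5.
Ana has value 29 min → rank 6.5.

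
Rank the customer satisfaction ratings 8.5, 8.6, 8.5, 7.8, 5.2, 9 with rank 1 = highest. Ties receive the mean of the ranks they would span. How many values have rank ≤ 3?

Sorted (descending): 9, 8.6, 8.5, 8.5, 7.8, 5.2
The 2 values of 8.5 occupy positions 3–4 → average rank (3+4)/2 = 3.5.
Ranks ≤ 3: {1, 2} → 2 values.

2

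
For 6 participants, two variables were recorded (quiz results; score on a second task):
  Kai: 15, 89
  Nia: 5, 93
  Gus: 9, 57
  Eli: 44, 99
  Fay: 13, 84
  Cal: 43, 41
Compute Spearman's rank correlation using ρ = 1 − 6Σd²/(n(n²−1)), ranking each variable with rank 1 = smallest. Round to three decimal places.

Ranks of variable 1: 4, 1, 2, 6, 3, 5
Ranks of variable 2: 4, 5, 2, 6, 3, 1
d = r₁ − r₂: 0, -4, 0, 0, 0, 4
d²: 0, 16, 0, 0, 0, 16; Σd² = 32
ρ = 1 − 6·32/(6·35) = 1 − 192/210 = 0.086

0.086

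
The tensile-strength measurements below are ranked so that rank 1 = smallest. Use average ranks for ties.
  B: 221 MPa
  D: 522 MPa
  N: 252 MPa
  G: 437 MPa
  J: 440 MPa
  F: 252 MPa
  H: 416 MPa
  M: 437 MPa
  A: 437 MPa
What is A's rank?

6

Sorted (ascending): 221, 252, 252, 416, 437, 437, 437, 440, 522
The 2 values of 252 occupy positions 2–3 → average rank (2+3)/2 = 2.5.
The 3 values of 437 occupy positions 5–7 → average rank 6.
A has value 437 MPa → rank 6.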